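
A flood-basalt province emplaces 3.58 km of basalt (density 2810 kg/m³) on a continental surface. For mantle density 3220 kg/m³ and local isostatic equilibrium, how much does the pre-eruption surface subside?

Subaerial loading: s = t ρ_load / ρ_m.
s = 3.58 km × 2810/3220 = 3.12 km.

3.12 km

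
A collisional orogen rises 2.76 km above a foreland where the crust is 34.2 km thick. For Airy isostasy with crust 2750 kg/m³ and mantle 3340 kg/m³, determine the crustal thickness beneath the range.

Root depth r = h ρ_c / (ρ_m − ρ_c) = 2.76 km × 2750 / 590 = 12.86 km.
Total thickness = T + h + r = 34.2 km + 2.76 km + 12.86 km = 49.8 km.

49.8 km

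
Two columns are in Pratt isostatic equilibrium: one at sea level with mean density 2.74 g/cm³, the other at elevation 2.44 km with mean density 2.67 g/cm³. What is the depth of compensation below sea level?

93.1 km

ρ_ref D = ρ (D + h) → D (ρ_ref − ρ) = ρ h.
D = ρ h/(ρ_ref − ρ) = 2.67 × 2.44 km/(2.74 − 2.67) = 93.1 km.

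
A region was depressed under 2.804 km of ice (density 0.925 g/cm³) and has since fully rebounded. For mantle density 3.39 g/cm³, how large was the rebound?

0.765 km

Removing the load lets mantle flow back in; uplift u satisfies ρ_ice t = ρ_m u.
u = t ρ_ice/ρ_m = 2.804 km × 0.925/3.39 = 0.765 km.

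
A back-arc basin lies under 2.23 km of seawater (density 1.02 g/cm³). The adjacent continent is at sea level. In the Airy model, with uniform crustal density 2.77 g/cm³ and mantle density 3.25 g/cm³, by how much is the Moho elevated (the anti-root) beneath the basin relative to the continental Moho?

For local isostatic compensation: replacing crust with seawater at the top is compensated by replacing crust with mantle at the base: d (ρ_c − ρ_w) = a (ρ_m − ρ_c).
a = d (ρ_c − ρ_w)/(ρ_m − ρ_c) = 2.23 km × 1.75/0.48 = 8.13 km.

8.13 km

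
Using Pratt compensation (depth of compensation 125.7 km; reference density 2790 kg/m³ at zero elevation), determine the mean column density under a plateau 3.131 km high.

Pratt balance: ρ_ref D = ρ (D + h).
ρ = ρ_ref D/(D + h) = 2790 × 125.7 km/(125.7 km + 3.131 km) = 2720 kg/m³.

2720 kg/m³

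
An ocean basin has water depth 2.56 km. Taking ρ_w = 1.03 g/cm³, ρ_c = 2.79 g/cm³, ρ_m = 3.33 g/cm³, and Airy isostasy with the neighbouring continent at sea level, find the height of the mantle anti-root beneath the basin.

8.34 km

Isostatic balance requires: replacing crust with seawater at the top is compensated by replacing crust with mantle at the base: d (ρ_c − ρ_w) = a (ρ_m − ρ_c).
a = d (ρ_c − ρ_w)/(ρ_m − ρ_c) = 2.56 km × 1.76/0.54 = 8.34 km.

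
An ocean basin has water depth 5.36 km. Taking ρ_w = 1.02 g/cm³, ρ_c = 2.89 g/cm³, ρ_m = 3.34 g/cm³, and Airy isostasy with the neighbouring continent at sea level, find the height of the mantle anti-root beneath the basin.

22.3 km

Balancing pressure at the compensation depth: replacing crust with seawater at the top is compensated by replacing crust with mantle at the base: d (ρ_c − ρ_w) = a (ρ_m − ρ_c).
a = d (ρ_c − ρ_w)/(ρ_m − ρ_c) = 5.36 km × 1.87/0.45 = 22.3 km.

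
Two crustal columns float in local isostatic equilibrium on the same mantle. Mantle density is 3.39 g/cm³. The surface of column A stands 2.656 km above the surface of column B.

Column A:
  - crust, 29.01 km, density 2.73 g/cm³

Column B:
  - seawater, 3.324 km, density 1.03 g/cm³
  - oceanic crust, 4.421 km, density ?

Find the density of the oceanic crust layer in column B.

2.87 g/cm³

Take the compensation level at the base of the deeper column (depth z_c below the surface of column A) and equate Σ ρ_i t_i down to z_c; mantle fills any gap and the z_c terms cancel.
Column A: 29.01×2.73 + (z_c − 29.01)×3.39
Column B: 2.656×0 + 3.324×1.03 + 4.421×ρ + (z_c − 2.656 − 7.745)×3.39
The z_c×3.39 term appears on both sides and cancels. Collect the known terms of each column as K = Σ(ρt)_known − 3.39 × (depth of known layers): K_A = 79.1973 − 3.39×29.01 = −19.1466; K_B = 3.42372 − 3.39×(2.656 + 7.745) = −31.83567.
Balance: K_A = K_B + 4.421×ρ, so ρ = (K_A − K_B)/4.421 = 12.6891/4.421 = 2.87 g/cm³.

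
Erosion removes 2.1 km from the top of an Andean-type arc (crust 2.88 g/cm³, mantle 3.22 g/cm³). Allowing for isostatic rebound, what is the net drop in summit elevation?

Rebound u = e ρ_c/ρ_m = 2.1 km × 2.88/3.22 = 1.878 km.
Net surface drop = e − u = 2.1 km − 1.878 km = e (ρ_m − ρ_c)/ρ_m = 0.222 km.

0.222 km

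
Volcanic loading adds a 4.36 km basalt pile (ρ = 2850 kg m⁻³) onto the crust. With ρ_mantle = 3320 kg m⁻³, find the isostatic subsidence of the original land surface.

Subaerial loading: s = t ρ_load / ρ_m.
s = 4.36 km × 2850/3320 = 3.74 km.

3.74 km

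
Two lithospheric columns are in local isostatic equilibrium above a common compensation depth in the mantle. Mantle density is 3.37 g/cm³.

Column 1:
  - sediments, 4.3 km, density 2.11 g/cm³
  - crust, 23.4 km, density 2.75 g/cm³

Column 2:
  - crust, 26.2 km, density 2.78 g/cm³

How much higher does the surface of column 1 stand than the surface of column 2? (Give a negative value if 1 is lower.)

1.33 km

For any compensation level in the mantle, the mantle terms cancel and isostasy reduces to e = (Σt_1 − Σt_2) − (Σ(ρt)_1 − Σ(ρt)_2) / ρ_m.
Σt_1 = 27.7 km; Σt_2 = 26.2 km; Σ(ρt)_1 = 73.423; Σ(ρt)_2 = 72.836 (in km·g/cm³).
e = (27.7 − 26.2) − (73.423 − 72.836) / 3.37 = 1.33 km.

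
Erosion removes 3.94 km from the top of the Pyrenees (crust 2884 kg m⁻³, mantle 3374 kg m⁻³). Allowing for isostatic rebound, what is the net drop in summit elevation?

0.572 km

Rebound u = e ρ_c/ρ_m = 3.94 km × 2884/3374 = 3.368 km.
Net surface drop = e − u = 3.94 km − 3.368 km = e (ρ_m − ρ_c)/ρ_m = 0.572 km.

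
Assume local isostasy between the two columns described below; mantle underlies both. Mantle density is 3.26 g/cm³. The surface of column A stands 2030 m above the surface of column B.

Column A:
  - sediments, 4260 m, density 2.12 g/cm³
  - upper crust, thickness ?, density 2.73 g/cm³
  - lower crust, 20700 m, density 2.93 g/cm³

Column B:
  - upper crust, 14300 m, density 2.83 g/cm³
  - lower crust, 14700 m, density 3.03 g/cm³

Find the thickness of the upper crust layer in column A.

Take the compensation level at the base of the deeper column (depth z_c below the surface of column A) and equate Σ ρ_i t_i down to z_c; mantle fills any gap and the z_c terms cancel.
Column A: 4260×2.12 + x×2.73 + 20700×2.93 + (z_c − 24960 − x)×3.26
Column B: 2030×0 + 14300×2.83 + 14700×3.03 + (z_c − 2030 − 29000)×3.26
The z_c×3.26 term appears on both sides and cancels. Collect the known terms of each column as K = Σ(ρt)_known − 3.26 × (depth of known layers): K_A = 69682.2 − 3.26×24960 = −11687.4; K_B = 85010 − 3.26×(2030 + 29000) = −16147.8.
Balance: K_A − x×(3.26 − 2.73) = K_B, so x = (K_A − K_B)/(3.26 − 2.73) = 4460.4/0.53 = 8420 m.

8420 m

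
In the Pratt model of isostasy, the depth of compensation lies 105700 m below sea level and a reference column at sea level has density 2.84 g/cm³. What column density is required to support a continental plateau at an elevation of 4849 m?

Pratt balance: ρ_ref D = ρ (D + h).
ρ = ρ_ref D/(D + h) = 2.84 × 105700 m/(105700 m + 4849 m) = 2.72 g/cm³.

2.72 g/cm³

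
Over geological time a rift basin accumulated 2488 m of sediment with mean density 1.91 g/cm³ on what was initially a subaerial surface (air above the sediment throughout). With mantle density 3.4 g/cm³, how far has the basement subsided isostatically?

1400 m

Subaerial load: s = t ρ_sed / ρ_m = 2488 m × 1.91/3.4 = 1400 m.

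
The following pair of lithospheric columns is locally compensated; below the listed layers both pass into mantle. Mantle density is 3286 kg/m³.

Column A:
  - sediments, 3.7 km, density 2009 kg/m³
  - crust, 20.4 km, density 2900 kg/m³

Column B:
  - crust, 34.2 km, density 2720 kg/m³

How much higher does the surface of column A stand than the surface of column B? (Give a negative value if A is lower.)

−2.06 km

For any compensation level in the mantle, the mantle terms cancel and isostasy reduces to e = (Σt_A − Σt_B) − (Σ(ρt)_A − Σ(ρt)_B) / ρ_m.
Σt_A = 24.1 km; Σt_B = 34.2 km; Σ(ρt)_A = 66593.3; Σ(ρt)_B = 93024 (in km·kg/m³).
e = (24.1 − 34.2) − (66593.3 − 93024) / 3286 = −2.06 km.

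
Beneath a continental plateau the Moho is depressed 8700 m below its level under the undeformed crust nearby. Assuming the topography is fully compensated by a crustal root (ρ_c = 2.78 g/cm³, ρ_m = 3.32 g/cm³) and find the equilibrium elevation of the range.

1690 m

For local isostatic compensation: ρ_c h = (ρ_m − ρ_c) r.
h = r (ρ_m − ρ_c) / ρ_c = 8700 m × (3.32 − 2.78) / 2.78 = 1690 m.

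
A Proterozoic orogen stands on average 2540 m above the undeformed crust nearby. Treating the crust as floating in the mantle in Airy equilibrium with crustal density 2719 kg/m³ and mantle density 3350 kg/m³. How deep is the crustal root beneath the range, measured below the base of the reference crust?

In Airy isostatic equilibrium: the weight of the topography is balanced by the buoyancy of the root, ρ_c h = (ρ_m − ρ_c) r.
r = h · ρ_c / (ρ_m − ρ_c) = 2540 m × 2719 / (3350 − 2719) = 10900 m.

10900 m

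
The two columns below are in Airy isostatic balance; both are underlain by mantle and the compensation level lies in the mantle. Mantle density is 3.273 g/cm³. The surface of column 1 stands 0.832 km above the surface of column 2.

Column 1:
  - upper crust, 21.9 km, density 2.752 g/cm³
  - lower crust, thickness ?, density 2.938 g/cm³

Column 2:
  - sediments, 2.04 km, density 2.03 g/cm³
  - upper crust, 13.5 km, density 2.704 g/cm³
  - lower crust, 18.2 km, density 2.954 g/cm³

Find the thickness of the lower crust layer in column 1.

Take the compensation level at the base of the deeper column (depth z_c below the surface of column 1) and equate Σ ρ_i t_i down to z_c; mantle fills any gap and the z_c terms cancel.
Column 1: 21.9×2.752 + x×2.938 + (z_c − 21.9 − x)×3.273
Column 2: 0.832×0 + 2.04×2.03 + 13.5×2.704 + 18.2×2.954 + (z_c − 0.832 − 33.74)×3.273
The z_c×3.273 term appears on both sides and cancels. Collect the known terms of each column as K = Σ(ρt)_known − 3.273 × (depth of known layers): K_1 = 60.2688 − 3.273×21.9 = −11.4099; K_2 = 94.408 − 3.273×(0.832 + 33.74) = −18.746156.
Balance: K_1 − x×(3.273 − 2.938) = K_2, so x = (K_1 − K_2)/(3.273 − 2.938) = 7.33626/0.335 = 21.9 km.

21.9 km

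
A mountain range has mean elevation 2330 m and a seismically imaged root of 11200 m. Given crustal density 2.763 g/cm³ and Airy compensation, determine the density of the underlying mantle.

Airy balance: ρ_c h = (ρ_m − ρ_c) r → ρ_m = ρ_c (1 + h/r).
ρ_m = 2.763 × (1 + 2330 m/11200 m) = 3.34 g/cm³.

3.34 g/cm³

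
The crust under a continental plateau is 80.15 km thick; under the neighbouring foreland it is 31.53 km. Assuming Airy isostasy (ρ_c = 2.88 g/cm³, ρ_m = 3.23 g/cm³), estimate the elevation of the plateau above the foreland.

Excess crust Δ = 80.15 km − 31.53 km = 48.62 km, split between elevation h and root r with h + r = Δ.
Airy balance ρ_c h = (ρ_m − ρ_c) r gives r = h ρ_c/(ρ_m − ρ_c), so h (1 + ρ_c/(ρ_m − ρ_c)) = Δ, i.e. h = Δ (ρ_m − ρ_c)/ρ_m.
h = 48.62 km × 0.35/3.23 = 5.27 km.

5.27 km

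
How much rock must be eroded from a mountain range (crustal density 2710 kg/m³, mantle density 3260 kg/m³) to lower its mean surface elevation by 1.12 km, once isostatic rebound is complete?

6.64 km

Net drop Δ = e − u = e − e ρ_c/ρ_m = e (ρ_m − ρ_c)/ρ_m.
e = Δ ρ_m/(ρ_m − ρ_c) = 1.12 km × 3260/550 = 6.64 km.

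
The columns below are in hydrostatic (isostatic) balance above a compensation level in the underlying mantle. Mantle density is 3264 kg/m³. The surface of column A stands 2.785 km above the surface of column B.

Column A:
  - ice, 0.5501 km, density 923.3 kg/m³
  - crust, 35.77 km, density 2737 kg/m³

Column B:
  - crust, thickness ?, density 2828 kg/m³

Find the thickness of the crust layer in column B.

Take the compensation level at the base of the deeper column (depth z_c below the surface of column A) and equate Σ ρ_i t_i down to z_c; mantle fills any gap and the z_c terms cancel.
Column A: 0.5501×923.3 + 35.77×2737 + (z_c − 36.3201)×3264
Column B: 2.785×0 + x×2828 + (z_c − 2.785 − 0 − x)×3264
The z_c×3264 term appears on both sides and cancels. Collect the known terms of each column as K = Σ(ρt)_known − 3264 × (depth of known layers): K_A = 98410.3973 − 3264×36.3201 = −20138.4091; K_B = 0 − 3264×(2.785 + 0) = −9090.24.
Balance: K_A = K_B − x×(3264 − 2828), so x = (K_B − K_A)/(3264 − 2828) = 11048.2/436 = 25.3 km.

25.3 km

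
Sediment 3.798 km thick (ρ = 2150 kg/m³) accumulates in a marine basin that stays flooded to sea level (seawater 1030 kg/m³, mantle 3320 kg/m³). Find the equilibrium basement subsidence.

Submarine loading: the sediment displaces seawater, and the subsidence is in turn flooded, so s (ρ_m − ρ_w) = t (ρ_sed − ρ_w).
s = 3.798 km × (2150 − 1030) / (3320 − 1030) = 1.86 km.

1.86 km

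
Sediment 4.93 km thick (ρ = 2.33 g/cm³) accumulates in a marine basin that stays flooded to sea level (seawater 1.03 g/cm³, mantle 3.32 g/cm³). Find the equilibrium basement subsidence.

Submarine loading: the sediment displaces seawater, and the subsidence is in turn flooded, so s (ρ_m − ρ_w) = t (ρ_sed − ρ_w).
s = 4.93 km × (2.33 − 1.03) / (3.32 − 1.03) = 2.8 km.

2.8 km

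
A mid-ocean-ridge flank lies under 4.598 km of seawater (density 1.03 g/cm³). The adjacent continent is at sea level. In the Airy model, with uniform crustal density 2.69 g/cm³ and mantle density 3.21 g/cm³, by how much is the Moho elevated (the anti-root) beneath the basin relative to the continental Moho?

Equating mass per unit area of the two columns: replacing crust with seawater at the top is compensated by replacing crust with mantle at the base: d (ρ_c − ρ_w) = a (ρ_m − ρ_c).
a = d (ρ_c − ρ_w)/(ρ_m − ρ_c) = 4.598 km × 1.66/0.52 = 14.7 km.

14.7 km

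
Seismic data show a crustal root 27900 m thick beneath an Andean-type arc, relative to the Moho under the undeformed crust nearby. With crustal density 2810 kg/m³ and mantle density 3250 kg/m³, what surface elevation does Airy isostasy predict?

4370 m

By Archimedes' principle applied to the lithosphere: ρ_c h = (ρ_m − ρ_c) r.
h = r (ρ_m − ρ_c) / ρ_c = 27900 m × (3250 − 2810) / 2810 = 4370 m.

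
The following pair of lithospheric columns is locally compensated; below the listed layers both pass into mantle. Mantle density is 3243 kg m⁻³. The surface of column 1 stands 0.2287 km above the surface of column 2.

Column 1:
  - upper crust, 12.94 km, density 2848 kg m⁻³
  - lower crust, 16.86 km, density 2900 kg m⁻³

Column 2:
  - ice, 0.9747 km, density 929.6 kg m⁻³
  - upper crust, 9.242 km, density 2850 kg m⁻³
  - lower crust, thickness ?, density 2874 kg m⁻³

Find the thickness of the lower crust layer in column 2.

11.6 km

Take the compensation level at the base of the deeper column (depth z_c below the surface of column 1) and equate Σ ρ_i t_i down to z_c; mantle fills any gap and the z_c terms cancel.
Column 1: 12.94×2848 + 16.86×2900 + (z_c − 29.8)×3243
Column 2: 0.2287×0 + 0.9747×929.6 + 9.242×2850 + x×2874 + (z_c − 0.2287 − 10.2167 − x)×3243
The z_c×3243 term appears on both sides and cancels. Collect the known terms of each column as K = Σ(ρt)_known − 3243 × (depth of known layers): K_1 = 85747.12 − 3243×29.8 = −10894.28; K_2 = 27245.7811 − 3243×(0.2287 + 10.2167) = −6628.65108.
Balance: K_1 = K_2 − x×(3243 − 2874), so x = (K_2 − K_1)/(3243 − 2874) = 4265.63/369 = 11.6 km.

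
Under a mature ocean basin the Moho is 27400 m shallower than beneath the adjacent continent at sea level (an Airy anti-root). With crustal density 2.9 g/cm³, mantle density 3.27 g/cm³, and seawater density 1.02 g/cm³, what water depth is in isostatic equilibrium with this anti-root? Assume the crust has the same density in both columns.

5390 m

Replacing a thickness d of crust by seawater at the top must be balanced by replacing crust with mantle at the base: d (ρ_c − ρ_w) = a (ρ_m − ρ_c).
d = a (ρ_m − ρ_c)/(ρ_c − ρ_w) = 27400 m × 0.37/1.88 = 5390 m.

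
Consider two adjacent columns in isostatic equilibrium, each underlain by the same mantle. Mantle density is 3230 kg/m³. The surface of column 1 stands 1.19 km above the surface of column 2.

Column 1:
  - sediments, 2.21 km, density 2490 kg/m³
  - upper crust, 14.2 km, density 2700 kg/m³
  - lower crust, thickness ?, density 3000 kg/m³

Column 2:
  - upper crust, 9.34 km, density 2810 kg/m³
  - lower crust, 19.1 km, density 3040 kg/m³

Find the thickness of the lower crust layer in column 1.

9.71 km

Take the compensation level at the base of the deeper column (depth z_c below the surface of column 1) and equate Σ ρ_i t_i down to z_c; mantle fills any gap and the z_c terms cancel.
Column 1: 2.21×2490 + 14.2×2700 + x×3000 + (z_c − 16.41 − x)×3230
Column 2: 1.19×0 + 9.34×2810 + 19.1×3040 + (z_c − 1.19 − 28.44)×3230
The z_c×3230 term appears on both sides and cancels. Collect the known terms of each column as K = Σ(ρt)_known − 3230 × (depth of known layers): K_1 = 43842.9 − 3230×16.41 = −9161.4; K_2 = 84309.4 − 3230×(1.19 + 28.44) = −11395.5.
Balance: K_1 − x×(3230 − 3000) = K_2, so x = (K_1 − K_2)/(3230 − 3000) = 2234.1/230 = 9.71 km.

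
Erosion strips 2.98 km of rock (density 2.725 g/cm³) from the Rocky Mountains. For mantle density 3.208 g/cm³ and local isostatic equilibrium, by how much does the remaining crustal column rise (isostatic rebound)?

Unloading: uplift u = e ρ_c/ρ_m = 2.98 km × 2.725/3.208 = 2.53 km.

2.53 km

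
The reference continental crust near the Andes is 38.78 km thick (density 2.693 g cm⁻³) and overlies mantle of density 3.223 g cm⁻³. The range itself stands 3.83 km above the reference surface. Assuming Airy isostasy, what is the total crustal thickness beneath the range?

62.1 km

Root depth r = h ρ_c / (ρ_m − ρ_c) = 3.83 km × 2.693 / 0.53 = 19.46 km.
Total thickness = T + h + r = 38.78 km + 3.83 km + 19.46 km = 62.1 km.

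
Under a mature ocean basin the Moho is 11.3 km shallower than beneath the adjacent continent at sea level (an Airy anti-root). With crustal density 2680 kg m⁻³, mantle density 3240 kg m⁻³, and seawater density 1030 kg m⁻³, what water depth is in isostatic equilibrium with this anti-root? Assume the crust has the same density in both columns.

Replacing a thickness d of crust by seawater at the top must be balanced by replacing crust with mantle at the base: d (ρ_c − ρ_w) = a (ρ_m − ρ_c).
d = a (ρ_m − ρ_c)/(ρ_c − ρ_w) = 11.3 km × 560/1650 = 3.84 km.

3.84 km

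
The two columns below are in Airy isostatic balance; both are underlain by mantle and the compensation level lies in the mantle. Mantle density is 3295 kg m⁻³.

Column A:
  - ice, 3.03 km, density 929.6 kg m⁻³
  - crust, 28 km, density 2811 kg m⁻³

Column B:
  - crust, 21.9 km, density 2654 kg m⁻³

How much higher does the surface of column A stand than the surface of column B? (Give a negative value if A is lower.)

For any compensation level in the mantle, the mantle terms cancel and isostasy reduces to e = (Σt_A − Σt_B) − (Σ(ρt)_A − Σ(ρt)_B) / ρ_m.
Σt_A = 31.03 km; Σt_B = 21.9 km; Σ(ρt)_A = 81524.688; Σ(ρt)_B = 58122.6 (in km·kg m⁻³).
e = (31.03 − 21.9) − (81524.688 − 58122.6) / 3295 = 2.03 km.

2.03 km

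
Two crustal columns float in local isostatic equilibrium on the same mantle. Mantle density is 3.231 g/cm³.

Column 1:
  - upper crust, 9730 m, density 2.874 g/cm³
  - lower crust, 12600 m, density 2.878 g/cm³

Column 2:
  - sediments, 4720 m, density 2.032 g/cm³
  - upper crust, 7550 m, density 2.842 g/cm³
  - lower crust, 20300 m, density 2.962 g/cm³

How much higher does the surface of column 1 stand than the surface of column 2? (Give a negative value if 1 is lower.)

−1900 m

For any compensation level in the mantle, the mantle terms cancel and isostasy reduces to e = (Σt_1 − Σt_2) − (Σ(ρt)_1 − Σ(ρt)_2) / ρ_m.
Σt_1 = 22330 m; Σt_2 = 32570 m; Σ(ρt)_1 = 64226.82; Σ(ρt)_2 = 91176.74 (in m·g/cm³).
e = (22330 − 32570) − (64226.82 − 91176.74) / 3.231 = −1900 m.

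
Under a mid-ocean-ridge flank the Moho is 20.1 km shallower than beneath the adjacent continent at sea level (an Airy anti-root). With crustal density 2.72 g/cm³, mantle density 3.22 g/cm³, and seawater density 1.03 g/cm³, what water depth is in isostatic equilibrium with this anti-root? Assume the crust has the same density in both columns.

Replacing a thickness d of crust by seawater at the top must be balanced by replacing crust with mantle at the base: d (ρ_c − ρ_w) = a (ρ_m − ρ_c).
d = a (ρ_m − ρ_c)/(ρ_c − ρ_w) = 20.1 km × 0.5/1.69 = 5.95 km.

5.95 km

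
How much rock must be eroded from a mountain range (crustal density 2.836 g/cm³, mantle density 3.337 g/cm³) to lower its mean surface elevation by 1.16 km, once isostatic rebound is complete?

Net drop Δ = e − u = e − e ρ_c/ρ_m = e (ρ_m − ρ_c)/ρ_m.
e = Δ ρ_m/(ρ_m − ρ_c) = 1.16 km × 3.337/0.501 = 7.73 km.

7.73 km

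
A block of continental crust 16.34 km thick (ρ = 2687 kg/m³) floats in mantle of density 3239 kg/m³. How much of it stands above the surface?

2.78 km

Floating equilibrium: submerged depth d = t ρ_obj/ρ_fluid = 16.34 km × 2687/3239 = 13.56 km.
Freeboard = t − d = 16.34 km − 13.56 km = 2.78 km.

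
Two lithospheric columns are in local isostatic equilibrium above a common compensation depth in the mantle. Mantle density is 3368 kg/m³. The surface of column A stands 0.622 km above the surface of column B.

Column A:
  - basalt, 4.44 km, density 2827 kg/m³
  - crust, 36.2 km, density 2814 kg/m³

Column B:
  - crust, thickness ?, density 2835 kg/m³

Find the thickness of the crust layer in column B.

Take the compensation level at the base of the deeper column (depth z_c below the surface of column A) and equate Σ ρ_i t_i down to z_c; mantle fills any gap and the z_c terms cancel.
Column A: 4.44×2827 + 36.2×2814 + (z_c − 40.64)×3368
Column B: 0.622×0 + x×2835 + (z_c − 0.622 − 0 − x)×3368
The z_c×3368 term appears on both sides and cancels. Collect the known terms of each column as K = Σ(ρt)_known − 3368 × (depth of known layers): K_A = 114418.68 − 3368×40.64 = −22456.84; K_B = 0 − 3368×(0.622 + 0) = −2094.896.
Balance: K_A = K_B − x×(3368 − 2835), so x = (K_B − K_A)/(3368 − 2835) = 20361.9/533 = 38.2 km.

38.2 km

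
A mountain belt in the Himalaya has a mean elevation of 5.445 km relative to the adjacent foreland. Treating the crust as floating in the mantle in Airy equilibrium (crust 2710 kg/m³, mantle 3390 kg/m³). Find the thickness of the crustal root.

Balancing pressure at the compensation depth: the weight of the topography is balanced by the buoyancy of the root, ρ_c h = (ρ_m − ρ_c) r.
r = h · ρ_c / (ρ_m − ρ_c) = 5.445 km × 2710 / (3390 − 2710) = 21.7 km.

21.7 km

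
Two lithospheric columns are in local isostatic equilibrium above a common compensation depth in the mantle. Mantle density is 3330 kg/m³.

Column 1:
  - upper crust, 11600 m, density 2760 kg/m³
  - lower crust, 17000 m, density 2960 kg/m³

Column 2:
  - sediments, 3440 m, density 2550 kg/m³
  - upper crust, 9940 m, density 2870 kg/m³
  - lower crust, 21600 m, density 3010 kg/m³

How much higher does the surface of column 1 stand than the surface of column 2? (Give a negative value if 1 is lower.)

For any compensation level in the mantle, the mantle terms cancel and isostasy reduces to e = (Σt_1 − Σt_2) − (Σ(ρt)_1 − Σ(ρt)_2) / ρ_m.
Σt_1 = 28600 m; Σt_2 = 34980 m; Σ(ρt)_1 = 82336000; Σ(ρt)_2 = 102315800 (in m·kg/m³).
e = (28600 − 34980) − (82336000 − 102315800) / 3330 = −380 m.

−380 m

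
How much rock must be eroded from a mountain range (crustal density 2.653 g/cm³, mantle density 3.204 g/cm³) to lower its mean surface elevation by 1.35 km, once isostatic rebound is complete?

Net drop Δ = e − u = e − e ρ_c/ρ_m = e (ρ_m − ρ_c)/ρ_m.
e = Δ ρ_m/(ρ_m − ρ_c) = 1.35 km × 3.204/0.551 = 7.85 km.

7.85 km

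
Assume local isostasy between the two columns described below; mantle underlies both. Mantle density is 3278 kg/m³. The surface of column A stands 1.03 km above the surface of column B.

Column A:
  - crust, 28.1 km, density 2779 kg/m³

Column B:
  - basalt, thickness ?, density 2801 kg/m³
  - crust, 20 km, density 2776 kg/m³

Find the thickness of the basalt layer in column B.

1.27 km

Take the compensation level at the base of the deeper column (depth z_c below the surface of column A) and equate Σ ρ_i t_i down to z_c; mantle fills any gap and the z_c terms cancel.
Column A: 28.1×2779 + (z_c − 28.1)×3278
Column B: 1.03×0 + x×2801 + 20×2776 + (z_c − 1.03 − 20 − x)×3278
The z_c×3278 term appears on both sides and cancels. Collect the known terms of each column as K = Σ(ρt)_known − 3278 × (depth of known layers): K_A = 78089.9 − 3278×28.1 = −14021.9; K_B = 55520 − 3278×(1.03 + 20) = −13416.34.
Balance: K_A = K_B − x×(3278 − 2801), so x = (K_B − K_A)/(3278 − 2801) = 605.56/477 = 1.27 km.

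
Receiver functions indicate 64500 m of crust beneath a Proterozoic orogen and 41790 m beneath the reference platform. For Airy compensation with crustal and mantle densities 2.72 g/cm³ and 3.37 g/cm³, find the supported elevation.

Excess crust Δ = 64500 m − 41790 m = 22710 m, split between elevation h and root r with h + r = Δ.
Airy balance ρ_c h = (ρ_m − ρ_c) r gives r = h ρ_c/(ρ_m − ρ_c), so h (1 + ρ_c/(ρ_m − ρ_c)) = Δ, i.e. h = Δ (ρ_m − ρ_c)/ρ_m.
h = 22710 m × 0.65/3.37 = 4380 m.

4380 m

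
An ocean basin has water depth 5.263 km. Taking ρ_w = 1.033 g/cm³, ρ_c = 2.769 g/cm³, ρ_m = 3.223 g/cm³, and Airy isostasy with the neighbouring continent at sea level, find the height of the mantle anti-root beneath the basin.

20.1 km

Balancing pressure at the compensation depth: replacing crust with seawater at the top is compensated by replacing crust with mantle at the base: d (ρ_c − ρ_w) = a (ρ_m − ρ_c).
a = d (ρ_c − ρ_w)/(ρ_m − ρ_c) = 5.263 km × 1.736/0.454 = 20.1 km.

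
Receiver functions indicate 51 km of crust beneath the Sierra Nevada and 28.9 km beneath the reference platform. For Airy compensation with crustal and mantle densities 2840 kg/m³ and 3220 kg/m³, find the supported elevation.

2.61 km

Excess crust Δ = 51 km − 28.9 km = 22.1 km, split between elevation h and root r with h + r = Δ.
Airy balance ρ_c h = (ρ_m − ρ_c) r gives r = h ρ_c/(ρ_m − ρ_c), so h (1 + ρ_c/(ρ_m − ρ_c)) = Δ, i.e. h = Δ (ρ_m − ρ_c)/ρ_m.
h = 22.1 km × 380/3220 = 2.61 km.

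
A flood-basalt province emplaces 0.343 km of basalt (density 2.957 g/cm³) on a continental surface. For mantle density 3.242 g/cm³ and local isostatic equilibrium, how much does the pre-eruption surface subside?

Subaerial loading: s = t ρ_load / ρ_m.
s = 0.343 km × 2.957/3.242 = 0.313 km.

0.313 km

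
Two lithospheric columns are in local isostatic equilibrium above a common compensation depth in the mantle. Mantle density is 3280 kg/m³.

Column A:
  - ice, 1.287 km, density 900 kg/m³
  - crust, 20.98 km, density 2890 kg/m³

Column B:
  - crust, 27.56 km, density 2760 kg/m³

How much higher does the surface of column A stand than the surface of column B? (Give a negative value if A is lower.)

−0.941 km

For any compensation level in the mantle, the mantle terms cancel and isostasy reduces to e = (Σt_A − Σt_B) − (Σ(ρt)_A − Σ(ρt)_B) / ρ_m.
Σt_A = 22.267 km; Σt_B = 27.56 km; Σ(ρt)_A = 61790.5; Σ(ρt)_B = 76065.6 (in km·kg/m³).
e = (22.267 − 27.56) − (61790.5 − 76065.6) / 3280 = −0.941 km.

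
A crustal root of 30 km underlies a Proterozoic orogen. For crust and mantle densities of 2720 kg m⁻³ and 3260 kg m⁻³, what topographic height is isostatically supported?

Equating mass per unit area of the two columns: ρ_c h = (ρ_m − ρ_c) r.
h = r (ρ_m − ρ_c) / ρ_c = 30 km × (3260 − 2720) / 2720 = 5.96 km.

5.96 km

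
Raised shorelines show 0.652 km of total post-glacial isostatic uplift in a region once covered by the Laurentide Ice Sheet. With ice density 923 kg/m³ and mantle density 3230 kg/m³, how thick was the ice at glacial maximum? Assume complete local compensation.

u = t ρ_ice/ρ_m → t = u ρ_m/ρ_ice = 0.652 km × 3230/923 = 2.28 km.

2.28 km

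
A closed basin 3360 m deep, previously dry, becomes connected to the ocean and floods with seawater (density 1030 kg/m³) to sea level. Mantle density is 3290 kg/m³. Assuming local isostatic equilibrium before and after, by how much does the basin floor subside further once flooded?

1530 m

After flooding the water column is d + s deep. Its weight must equal the weight of mantle displaced by the extra subsidence s: (d + s) ρ_w = s ρ_m.
s = d ρ_w / (ρ_m − ρ_w) = 3360 m × 1030/(3290 − 1030) = 1530 m.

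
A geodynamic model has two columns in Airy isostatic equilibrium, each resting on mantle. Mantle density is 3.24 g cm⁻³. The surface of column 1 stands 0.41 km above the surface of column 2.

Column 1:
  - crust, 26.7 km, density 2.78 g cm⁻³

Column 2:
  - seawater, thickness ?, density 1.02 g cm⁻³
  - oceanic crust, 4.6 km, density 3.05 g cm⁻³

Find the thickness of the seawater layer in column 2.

Take the compensation level at the base of the deeper column (depth z_c below the surface of column 1) and equate Σ ρ_i t_i down to z_c; mantle fills any gap and the z_c terms cancel.
Column 1: 26.7×2.78 + (z_c − 26.7)×3.24
Column 2: 0.41×0 + x×1.02 + 4.6×3.05 + (z_c − 0.41 − 4.6 − x)×3.24
The z_c×3.24 term appears on both sides and cancels. Collect the known terms of each column as K = Σ(ρt)_known − 3.24 × (depth of known layers): K_1 = 74.226 − 3.24×26.7 = −12.282; K_2 = 14.03 − 3.24×(0.41 + 4.6) = −2.2024.
Balance: K_1 = K_2 − x×(3.24 − 1.02), so x = (K_2 − K_1)/(3.24 − 1.02) = 10.0796/2.22 = 4.54 km.

4.54 km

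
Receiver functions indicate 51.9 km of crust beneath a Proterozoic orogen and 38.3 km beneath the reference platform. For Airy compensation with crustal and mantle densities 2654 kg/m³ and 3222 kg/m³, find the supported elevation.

2.4 km

Excess crust Δ = 51.9 km − 38.3 km = 13.6 km, split between elevation h and root r with h + r = Δ.
Airy balance ρ_c h = (ρ_m − ρ_c) r gives r = h ρ_c/(ρ_m − ρ_c), so h (1 + ρ_c/(ρ_m − ρ_c)) = Δ, i.e. h = Δ (ρ_m − ρ_c)/ρ_m.
h = 13.6 km × 568/3222 = 2.4 km.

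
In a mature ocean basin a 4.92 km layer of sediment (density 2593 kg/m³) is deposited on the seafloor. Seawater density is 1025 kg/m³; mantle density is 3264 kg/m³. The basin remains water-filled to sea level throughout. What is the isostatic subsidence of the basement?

Submarine loading: the sediment displaces seawater, and the subsidence is in turn flooded, so s (ρ_m − ρ_w) = t (ρ_sed − ρ_w).
s = 4.92 km × (2593 − 1025) / (3264 − 1025) = 3.45 km.

3.45 km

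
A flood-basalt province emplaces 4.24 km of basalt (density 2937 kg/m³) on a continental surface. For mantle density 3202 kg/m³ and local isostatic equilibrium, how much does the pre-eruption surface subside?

Subaerial loading: s = t ρ_load / ρ_m.
s = 4.24 km × 2937/3202 = 3.89 km.

3.89 km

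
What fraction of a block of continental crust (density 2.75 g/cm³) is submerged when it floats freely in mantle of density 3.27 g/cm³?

Submerged fraction = ρ_obj/ρ_fluid = 2.75/3.27 = 0.841.

0.841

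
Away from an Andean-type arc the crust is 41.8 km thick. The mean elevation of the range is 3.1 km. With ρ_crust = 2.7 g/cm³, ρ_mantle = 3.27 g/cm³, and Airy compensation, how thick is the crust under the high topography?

59.6 km

Root depth r = h ρ_c / (ρ_m − ρ_c) = 3.1 km × 2.7 / 0.57 = 14.68 km.
Total thickness = T + h + r = 41.8 km + 3.1 km + 14.68 km = 59.6 km.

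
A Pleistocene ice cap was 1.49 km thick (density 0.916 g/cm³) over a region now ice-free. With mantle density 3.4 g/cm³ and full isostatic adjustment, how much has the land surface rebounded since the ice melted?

0.401 km

Removing the load lets mantle flow back in; uplift u satisfies ρ_ice t = ρ_m u.
u = t ρ_ice/ρ_m = 1.49 km × 0.916/3.4 = 0.401 km.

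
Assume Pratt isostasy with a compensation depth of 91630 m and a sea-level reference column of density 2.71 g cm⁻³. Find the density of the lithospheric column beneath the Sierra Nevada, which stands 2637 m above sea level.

2.63 g cm⁻³

Pratt balance: ρ_ref D = ρ (D + h).
ρ = ρ_ref D/(D + h) = 2.71 × 91630 m/(91630 m + 2637 m) = 2.63 g cm⁻³.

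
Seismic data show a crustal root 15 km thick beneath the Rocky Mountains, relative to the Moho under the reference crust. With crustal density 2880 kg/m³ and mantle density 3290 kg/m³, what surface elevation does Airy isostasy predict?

2.14 km

Isostatic balance requires: ρ_c h = (ρ_m − ρ_c) r.
h = r (ρ_m − ρ_c) / ρ_c = 15 km × (3290 − 2880) / 2880 = 2.14 km.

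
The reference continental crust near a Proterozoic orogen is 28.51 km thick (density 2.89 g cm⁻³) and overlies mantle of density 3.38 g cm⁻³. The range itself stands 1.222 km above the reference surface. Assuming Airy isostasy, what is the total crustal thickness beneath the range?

Root depth r = h ρ_c / (ρ_m − ρ_c) = 1.222 km × 2.89 / 0.49 = 7.207 km.
Total thickness = T + h + r = 28.51 km + 1.222 km + 7.207 km = 36.9 km.

36.9 km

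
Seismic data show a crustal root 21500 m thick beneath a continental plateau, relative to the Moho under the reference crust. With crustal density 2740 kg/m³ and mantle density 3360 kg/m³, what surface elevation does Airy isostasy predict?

In Airy isostatic equilibrium: ρ_c h = (ρ_m − ρ_c) r.
h = r (ρ_m − ρ_c) / ρ_c = 21500 m × (3360 − 2740) / 2740 = 4860 m.

4860 m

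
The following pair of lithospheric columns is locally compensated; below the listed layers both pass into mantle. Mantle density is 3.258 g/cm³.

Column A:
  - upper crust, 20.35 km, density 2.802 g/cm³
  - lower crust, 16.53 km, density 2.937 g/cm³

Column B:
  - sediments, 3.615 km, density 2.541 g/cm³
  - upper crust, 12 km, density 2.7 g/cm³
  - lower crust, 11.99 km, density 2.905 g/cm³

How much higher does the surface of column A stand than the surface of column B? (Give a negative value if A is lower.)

0.327 km

For any compensation level in the mantle, the mantle terms cancel and isostasy reduces to e = (Σt_A − Σt_B) − (Σ(ρt)_A − Σ(ρt)_B) / ρ_m.
Σt_A = 36.88 km; Σt_B = 27.605 km; Σ(ρt)_A = 105.56931; Σ(ρt)_B = 76.416665 (in km·g/cm³).
e = (36.88 − 27.605) − (105.56931 − 76.416665) / 3.258 = 0.327 km.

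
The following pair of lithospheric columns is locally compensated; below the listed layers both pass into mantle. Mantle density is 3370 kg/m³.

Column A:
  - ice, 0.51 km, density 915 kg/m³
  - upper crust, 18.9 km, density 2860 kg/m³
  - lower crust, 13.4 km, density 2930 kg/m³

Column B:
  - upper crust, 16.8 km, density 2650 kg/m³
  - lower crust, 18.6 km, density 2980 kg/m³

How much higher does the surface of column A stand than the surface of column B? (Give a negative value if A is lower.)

−0.761 km

For any compensation level in the mantle, the mantle terms cancel and isostasy reduces to e = (Σt_A − Σt_B) − (Σ(ρt)_A − Σ(ρt)_B) / ρ_m.
Σt_A = 32.81 km; Σt_B = 35.4 km; Σ(ρt)_A = 93782.65; Σ(ρt)_B = 99948 (in km·kg/m³).
e = (32.81 − 35.4) − (93782.65 − 99948) / 3370 = −0.761 km.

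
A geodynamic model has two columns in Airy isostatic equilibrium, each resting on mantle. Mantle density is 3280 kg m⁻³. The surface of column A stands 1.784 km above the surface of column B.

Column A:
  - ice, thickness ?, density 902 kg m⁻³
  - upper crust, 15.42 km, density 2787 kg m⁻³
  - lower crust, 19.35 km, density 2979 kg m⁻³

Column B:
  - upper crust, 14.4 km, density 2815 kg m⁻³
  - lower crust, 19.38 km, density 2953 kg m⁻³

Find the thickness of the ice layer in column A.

Take the compensation level at the base of the deeper column (depth z_c below the surface of column A) and equate Σ ρ_i t_i down to z_c; mantle fills any gap and the z_c terms cancel.
Column A: x×902 + 15.42×2787 + 19.35×2979 + (z_c − 34.77 − x)×3280
Column B: 1.784×0 + 14.4×2815 + 19.38×2953 + (z_c − 1.784 − 33.78)×3280
The z_c×3280 term appears on both sides and cancels. Collect the known terms of each column as K = Σ(ρt)_known − 3280 × (depth of known layers): K_A = 100619.19 − 3280×34.77 = −13426.41; K_B = 97765.14 − 3280×(1.784 + 33.78) = −18884.78.
Balance: K_A − x×(3280 − 902) = K_B, so x = (K_A − K_B)/(3280 − 902) = 5458.37/2378 = 2.3 km.

2.3 km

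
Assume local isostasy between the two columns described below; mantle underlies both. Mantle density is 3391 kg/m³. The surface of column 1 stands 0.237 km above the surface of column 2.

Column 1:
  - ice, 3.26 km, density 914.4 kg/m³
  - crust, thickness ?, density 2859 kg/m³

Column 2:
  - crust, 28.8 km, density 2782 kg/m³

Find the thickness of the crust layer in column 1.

Take the compensation level at the base of the deeper column (depth z_c below the surface of column 1) and equate Σ ρ_i t_i down to z_c; mantle fills any gap and the z_c terms cancel.
Column 1: 3.26×914.4 + x×2859 + (z_c − 3.26 − x)×3391
Column 2: 0.237×0 + 28.8×2782 + (z_c − 0.237 − 28.8)×3391
The z_c×3391 term appears on both sides and cancels. Collect the known terms of each column as K = Σ(ρt)_known − 3391 × (depth of known layers): K_1 = 2980.944 − 3391×3.26 = −8073.716; K_2 = 80121.6 − 3391×(0.237 + 28.8) = −18342.867.
Balance: K_1 − x×(3391 − 2859) = K_2, so x = (K_1 − K_2)/(3391 − 2859) = 10269.2/532 = 19.3 km.

19.3 km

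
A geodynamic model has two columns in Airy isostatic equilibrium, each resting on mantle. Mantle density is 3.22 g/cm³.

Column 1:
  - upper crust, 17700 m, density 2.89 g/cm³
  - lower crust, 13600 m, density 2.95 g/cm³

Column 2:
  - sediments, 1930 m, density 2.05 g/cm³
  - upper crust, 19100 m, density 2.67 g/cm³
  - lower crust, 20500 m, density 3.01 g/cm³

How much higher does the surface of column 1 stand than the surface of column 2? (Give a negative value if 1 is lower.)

For any compensation level in the mantle, the mantle terms cancel and isostasy reduces to e = (Σt_1 − Σt_2) − (Σ(ρt)_1 − Σ(ρt)_2) / ρ_m.
Σt_1 = 31300 m; Σt_2 = 41530 m; Σ(ρt)_1 = 91273; Σ(ρt)_2 = 116658.5 (in m·g/cm³).
e = (31300 − 41530) − (91273 − 116658.5) / 3.22 = −2350 m.

−2350 m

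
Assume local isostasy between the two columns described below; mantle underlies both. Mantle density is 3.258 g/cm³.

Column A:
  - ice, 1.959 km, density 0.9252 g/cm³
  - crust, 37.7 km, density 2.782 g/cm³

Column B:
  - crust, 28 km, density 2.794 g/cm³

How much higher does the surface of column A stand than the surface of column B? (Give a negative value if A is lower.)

For any compensation level in the mantle, the mantle terms cancel and isostasy reduces to e = (Σt_A − Σt_B) − (Σ(ρt)_A − Σ(ρt)_B) / ρ_m.
Σt_A = 39.659 km; Σt_B = 28 km; Σ(ρt)_A = 106.693867; Σ(ρt)_B = 78.232 (in km·g/cm³).
e = (39.659 − 28) − (106.693867 − 78.232) / 3.258 = 2.92 km.

2.92 km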